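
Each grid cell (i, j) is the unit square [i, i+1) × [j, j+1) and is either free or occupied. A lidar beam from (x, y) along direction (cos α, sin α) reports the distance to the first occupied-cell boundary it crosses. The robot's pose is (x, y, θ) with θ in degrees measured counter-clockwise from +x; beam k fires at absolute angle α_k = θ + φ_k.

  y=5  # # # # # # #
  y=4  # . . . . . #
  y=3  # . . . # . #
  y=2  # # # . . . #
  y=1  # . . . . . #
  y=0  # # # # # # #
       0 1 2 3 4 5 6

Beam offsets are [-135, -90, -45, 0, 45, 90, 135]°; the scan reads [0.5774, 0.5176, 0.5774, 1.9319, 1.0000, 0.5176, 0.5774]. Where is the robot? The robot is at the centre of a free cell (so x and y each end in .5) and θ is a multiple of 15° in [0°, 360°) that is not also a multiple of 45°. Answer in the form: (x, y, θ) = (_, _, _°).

Candidates: 17 free-cell centres × 16 headings = 272 poses. Raycast each; keep the one whose scan matches to 4 dp.
  (5.5, 2.5, 15°): beam 1 = 1.7321 ≠ 0.5774 ✗
  (4.5, 4.5, 255°): beam 2 = 1.9319 ≠ 0.5176 ✗
  (4.5, 1.5, 75°): beam 2 = 1.5529 ≠ 0.5176 ✗
  …
  (1.5, 1.5, 345°): r_1=0.5774, r_2=0.5176, r_3=0.5774, r_4=1.9319, r_5=1.0000, r_6=0.5176, r_7=0.5774 — all match ✓
Only this pose fits every beam.

(x, y, θ) = (1.5, 1.5, 345°)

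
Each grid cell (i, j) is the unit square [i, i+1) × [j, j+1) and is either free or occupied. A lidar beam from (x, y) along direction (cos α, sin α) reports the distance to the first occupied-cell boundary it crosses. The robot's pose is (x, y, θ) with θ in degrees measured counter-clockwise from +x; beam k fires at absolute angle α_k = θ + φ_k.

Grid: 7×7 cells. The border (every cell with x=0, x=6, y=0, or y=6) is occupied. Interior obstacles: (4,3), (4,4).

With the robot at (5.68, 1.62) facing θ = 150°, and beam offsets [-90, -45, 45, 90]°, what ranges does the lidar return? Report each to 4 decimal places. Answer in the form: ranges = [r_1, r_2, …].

beam 1: φ=-90°, α=60°
  d=(0.5000,0.8660)  start (5,1)  tX=0.6400 tY=0.4388  stride 1/|dx|=2.0000 1/|dy|=1.1547
    cross y-line → (5,2), t=0.4388
    cross x-line → (6,2), t=0.6400 (wall)
  → r_1 = 0.6400
beam 2: φ=-45°, α=105°
  d=(-0.2588,0.9659)  start (5,1)  tX=2.6273 tY=0.3934  stride 1/|dx|=3.8637 1/|dy|=1.0353
    cross y-line → (5,2), t=0.3934
    cross y-line → (5,3), t=1.4287
    cross y-line → (5,4), t=2.4640
    cross x-line → (4,4), t=2.6273 (wall)
  → r_2 = 2.6273
beam 3: φ=45°, α=195°
  d=(-0.9659,-0.2588)  start (5,1)  tX=0.7040 tY=2.3955  stride 1/|dx|=1.0353 1/|dy|=3.8637
    cross x-line → (4,1), t=0.7040
    cross x-line → (3,1), t=1.7393
    cross y-line → (3,0), t=2.3955 (wall)
  → r_3 = 2.3955
beam 4: φ=90°, α=240°
  d=(-0.5000,-0.8660)  start (5,1)  tX=1.3600 tY=0.7159  stride 1/|dx|=2.0000 1/|dy|=1.1547
    cross y-line → (5,0), t=0.7159 (wall)
  → r_4 = 0.7159

ranges = [0.6400, 2.6273, 2.3955, 0.7159]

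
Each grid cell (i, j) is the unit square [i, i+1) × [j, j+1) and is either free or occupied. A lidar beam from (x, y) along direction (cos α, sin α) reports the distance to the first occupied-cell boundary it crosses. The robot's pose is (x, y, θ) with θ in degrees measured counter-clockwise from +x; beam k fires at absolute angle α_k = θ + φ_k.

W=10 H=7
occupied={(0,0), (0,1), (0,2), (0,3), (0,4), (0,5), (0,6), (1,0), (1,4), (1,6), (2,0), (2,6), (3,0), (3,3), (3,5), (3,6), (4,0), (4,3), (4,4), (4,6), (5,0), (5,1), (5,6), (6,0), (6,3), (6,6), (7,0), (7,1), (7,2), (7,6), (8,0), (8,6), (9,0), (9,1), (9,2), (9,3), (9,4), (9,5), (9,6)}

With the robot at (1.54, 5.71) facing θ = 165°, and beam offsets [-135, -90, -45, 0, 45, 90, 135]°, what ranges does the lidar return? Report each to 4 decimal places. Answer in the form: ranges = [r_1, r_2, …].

beam 1: φ=-135°, α=30°
  cosα=0.8660 sinα=0.5000 | (1,5) | tMaxX 0.5312 tMaxY 0.5800 | tΔX 1.1547 tΔY 2.0000
    t=0.5312 [x] (2,5)
    t=0.5800 [y] (2,6) — stop
  → r_1 = 0.5800
beam 2: φ=-90°, α=75°
  cosα=0.2588 sinα=0.9659 | (1,5) | tMaxX 1.7773 tMaxY 0.3002 | tΔX 3.8637 tΔY 1.0353
    t=0.3002 [y] (1,6) — stop
  → r_2 = 0.3002
beam 3: φ=-45°, α=120°
  cosα=-0.5000 sinα=0.8660 | (1,5) | tMaxX 1.0800 tMaxY 0.3349 | tΔX 2.0000 tΔY 1.1547
    t=0.3349 [y] (1,6) — stop
  → r_3 = 0.3349
beam 4: φ=0°, α=165°
  cosα=-0.9659 sinα=0.2588 | (1,5) | tMaxX 0.5590 tMaxY 1.1205 | tΔX 1.0353 tΔY 3.8637
    t=0.5590 [x] (0,5) — stop
  → r_4 = 0.5590
beam 5: φ=45°, α=210°
  cosα=-0.8660 sinα=-0.5000 | (1,5) | tMaxX 0.6235 tMaxY 1.4200 | tΔX 1.1547 tΔY 2.0000
    t=0.6235 [x] (0,5) — stop
  → r_5 = 0.6235
beam 6: φ=90°, α=255°
  cosα=-0.2588 sinα=-0.9659 | (1,5) | tMaxX 2.0864 tMaxY 0.7350 | tΔX 3.8637 tΔY 1.0353
    t=0.7350 [y] (1,4) — stop
  → r_6 = 0.7350
beam 7: φ=135°, α=300°
  cosα=0.5000 sinα=-0.8660 | (1,5) | tMaxX 0.9200 tMaxY 0.8198 | tΔX 2.0000 tΔY 1.1547
    t=0.8198 [y] (1,4) — stop
  → r_7 = 0.8198

ranges = [0.5800, 0.3002, 0.3349, 0.5590, 0.6235, 0.7350, 0.8198]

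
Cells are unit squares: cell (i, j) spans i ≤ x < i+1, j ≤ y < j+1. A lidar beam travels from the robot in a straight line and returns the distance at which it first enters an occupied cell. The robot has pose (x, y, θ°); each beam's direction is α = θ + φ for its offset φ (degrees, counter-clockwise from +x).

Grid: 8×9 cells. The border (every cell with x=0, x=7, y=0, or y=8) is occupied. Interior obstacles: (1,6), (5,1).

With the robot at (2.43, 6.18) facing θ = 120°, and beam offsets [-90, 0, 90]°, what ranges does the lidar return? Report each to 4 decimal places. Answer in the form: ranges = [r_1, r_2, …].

beam 1: φ=-90°, α=30°
  d=(0.8660,0.5000)  start (2,6)  tX=0.6582 tY=1.6400  stride 1/|dx|=1.1547 1/|dy|=2.0000
    cross x-line → (3,6), t=0.6582
    cross y-line → (3,7), t=1.6400
    cross x-line → (4,7), t=1.8129
    cross x-line → (5,7), t=2.9676
    cross y-line → (5,8), t=3.6400 (wall)
  → r_1 = 3.6400
beam 2: φ=0°, α=120°
  d=(-0.5000,0.8660)  start (2,6)  tX=0.8600 tY=0.9469  stride 1/|dx|=2.0000 1/|dy|=1.1547
    cross x-line → (1,6), t=0.8600 (wall)
  → r_2 = 0.8600
beam 3: φ=90°, α=210°
  d=(-0.8660,-0.5000)  start (2,6)  tX=0.4965 tY=0.3600  stride 1/|dx|=1.1547 1/|dy|=2.0000
    cross y-line → (2,5), t=0.3600
    cross x-line → (1,5), t=0.4965
    cross x-line → (0,5), t=1.6512 (wall)
  → r_3 = 1.6512

ranges = [3.6400, 0.8600, 1.6512]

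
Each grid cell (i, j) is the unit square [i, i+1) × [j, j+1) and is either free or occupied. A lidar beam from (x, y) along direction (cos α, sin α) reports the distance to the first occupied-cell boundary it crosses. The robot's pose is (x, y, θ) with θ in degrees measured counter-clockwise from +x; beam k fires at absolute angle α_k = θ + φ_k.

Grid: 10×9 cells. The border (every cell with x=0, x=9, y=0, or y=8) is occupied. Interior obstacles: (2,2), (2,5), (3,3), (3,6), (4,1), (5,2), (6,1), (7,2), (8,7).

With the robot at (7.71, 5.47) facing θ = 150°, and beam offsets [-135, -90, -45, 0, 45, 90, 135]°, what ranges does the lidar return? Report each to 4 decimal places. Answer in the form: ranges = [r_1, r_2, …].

beam 1: φ=-135°, α=15°
  dir = (cos 15°, sin 15°) = (0.9659, 0.2588); from cell (7,5)
  next x-line at t=0.3002, next y-line at t=2.0478; Δt_x=1.0353, Δt_y=3.8637
    x: enter (8,5) at t=0.3002
    x: enter (9,5) at t=1.3355 ← occupied
  → r_1 = 1.3355
beam 2: φ=-90°, α=60°
  dir = (cos 60°, sin 60°) = (0.5000, 0.8660); from cell (7,5)
  next x-line at t=0.5800, next y-line at t=0.6120; Δt_x=2.0000, Δt_y=1.1547
    x: enter (8,5) at t=0.5800
    y: enter (8,6) at t=0.6120
    y: enter (8,7) at t=1.7667 ← occupied
  → r_2 = 1.7667
beam 3: φ=-45°, α=105°
  dir = (cos 105°, sin 105°) = (-0.2588, 0.9659); from cell (7,5)
  next x-line at t=2.7432, next y-line at t=0.5487; Δt_x=3.8637, Δt_y=1.0353
    y: enter (7,6) at t=0.5487
    y: enter (7,7) at t=1.5840
    y: enter (7,8) at t=2.6192 ← occupied
  → r_3 = 2.6192
beam 4: φ=0°, α=150°
  dir = (cos 150°, sin 150°) = (-0.8660, 0.5000); from cell (7,5)
  next x-line at t=0.8198, next y-line at t=1.0600; Δt_x=1.1547, Δt_y=2.0000
    x: enter (6,5) at t=0.8198
    y: enter (6,6) at t=1.0600
    x: enter (5,6) at t=1.9745
    y: enter (5,7) at t=3.0600
    x: enter (4,7) at t=3.1292
    x: enter (3,7) at t=4.2839
    y: enter (3,8) at t=5.0600 ← occupied
  → r_4 = 5.0600
beam 5: φ=45°, α=195°
  dir = (cos 195°, sin 195°) = (-0.9659, -0.2588); from cell (7,5)
  next x-line at t=0.7350, next y-line at t=1.8159; Δt_x=1.0353, Δt_y=3.8637
    x: enter (6,5) at t=0.7350
    x: enter (5,5) at t=1.7703
    y: enter (5,4) at t=1.8159
    x: enter (4,4) at t=2.8056
    x: enter (3,4) at t=3.8409
    x: enter (2,4) at t=4.8762
    y: enter (2,3) at t=5.6796
    x: enter (1,3) at t=5.9114
    x: enter (0,3) at t=6.9467 ← occupied
  → r_5 = 6.9467
beam 6: φ=90°, α=240°
  dir = (cos 240°, sin 240°) = (-0.5000, -0.8660); from cell (7,5)
  next x-line at t=1.4200, next y-line at t=0.5427; Δt_x=2.0000, Δt_y=1.1547
    y: enter (7,4) at t=0.5427
    x: enter (6,4) at t=1.4200
    y: enter (6,3) at t=1.6974
    y: enter (6,2) at t=2.8521
    x: enter (5,2) at t=3.4200 ← occupied
  → r_6 = 3.4200
beam 7: φ=135°, α=285°
  dir = (cos 285°, sin 285°) = (0.2588, -0.9659); from cell (7,5)
  next x-line at t=1.1205, next y-line at t=0.4866; Δt_x=3.8637, Δt_y=1.0353
    y: enter (7,4) at t=0.4866
    x: enter (8,4) at t=1.1205
    y: enter (8,3) at t=1.5219
    y: enter (8,2) at t=2.5571
    y: enter (8,1) at t=3.5924
    y: enter (8,0) at t=4.6277 ← occupied
  → r_7 = 4.6277

ranges = [1.3355, 1.7667, 2.6192, 5.0600, 6.9467, 3.4200, 4.6277]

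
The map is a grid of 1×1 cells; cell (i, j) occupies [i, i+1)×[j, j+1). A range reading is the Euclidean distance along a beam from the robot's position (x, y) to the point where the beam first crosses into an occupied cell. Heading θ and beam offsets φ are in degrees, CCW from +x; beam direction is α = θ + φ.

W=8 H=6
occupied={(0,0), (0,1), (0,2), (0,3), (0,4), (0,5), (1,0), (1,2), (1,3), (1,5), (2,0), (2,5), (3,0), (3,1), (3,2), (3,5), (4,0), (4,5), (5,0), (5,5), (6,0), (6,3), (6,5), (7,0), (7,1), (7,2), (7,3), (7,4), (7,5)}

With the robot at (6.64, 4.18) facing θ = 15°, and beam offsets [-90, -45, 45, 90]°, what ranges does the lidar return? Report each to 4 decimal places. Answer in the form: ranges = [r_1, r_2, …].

ranges = [0.1863, 0.3600, 0.7200, 0.8489]

beam 1: φ=-90°, α=285°
  dir = (cos 285°, sin 285°) = (0.2588, -0.9659); from cell (6,4)
  next x-line at t=1.3909, next y-line at t=0.1863; Δt_x=3.8637, Δt_y=1.0353
    y: enter (6,3) at t=0.1863 ← occupied
  → r_1 = 0.1863
beam 2: φ=-45°, α=330°
  dir = (cos 330°, sin 330°) = (0.8660, -0.5000); from cell (6,4)
  next x-line at t=0.4157, next y-line at t=0.3600; Δt_x=1.1547, Δt_y=2.0000
    y: enter (6,3) at t=0.3600 ← occupied
  → r_2 = 0.3600
beam 3: φ=45°, α=60°
  dir = (cos 60°, sin 60°) = (0.5000, 0.8660); from cell (6,4)
  next x-line at t=0.7200, next y-line at t=0.9469; Δt_x=2.0000, Δt_y=1.1547
    x: enter (7,4) at t=0.7200 ← occupied
  → r_3 = 0.7200
beam 4: φ=90°, α=105°
  dir = (cos 105°, sin 105°) = (-0.2588, 0.9659); from cell (6,4)
  next x-line at t=2.4728, next y-line at t=0.8489; Δt_x=3.8637, Δt_y=1.0353
    y: enter (6,5) at t=0.8489 ← occupied
  → r_4 = 0.8489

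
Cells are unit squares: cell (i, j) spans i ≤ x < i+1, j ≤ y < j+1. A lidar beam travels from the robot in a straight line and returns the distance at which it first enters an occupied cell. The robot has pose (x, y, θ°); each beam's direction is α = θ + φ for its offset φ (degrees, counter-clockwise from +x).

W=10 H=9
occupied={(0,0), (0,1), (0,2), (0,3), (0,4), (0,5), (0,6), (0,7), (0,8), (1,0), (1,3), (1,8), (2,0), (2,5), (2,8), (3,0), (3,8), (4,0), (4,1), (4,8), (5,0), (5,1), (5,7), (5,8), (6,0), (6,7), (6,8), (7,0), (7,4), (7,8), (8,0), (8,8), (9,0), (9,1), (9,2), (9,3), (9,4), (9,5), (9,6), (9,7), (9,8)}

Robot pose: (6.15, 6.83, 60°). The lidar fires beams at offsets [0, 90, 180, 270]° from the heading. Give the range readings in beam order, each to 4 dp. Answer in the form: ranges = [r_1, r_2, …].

beam 1: φ=0°, α=60°
  direction (0.5000, 0.8660); cell (6,6); t to first gridline: x 1.7000, y 0.1963 (then +2.0000 / +1.1547)
    (6,7) via y @ 0.1963  # hit
  → r_1 = 0.1963
beam 2: φ=90°, α=150°
  direction (-0.8660, 0.5000); cell (6,6); t to first gridline: x 0.1732, y 0.3400 (then +1.1547 / +2.0000)
    (5,6) via x @ 0.1732
    (5,7) via y @ 0.3400  # hit
  → r_2 = 0.3400
beam 3: φ=180°, α=240°
  direction (-0.5000, -0.8660); cell (6,6); t to first gridline: x 0.3000, y 0.9584 (then +2.0000 / +1.1547)
    (5,6) via x @ 0.3000
    (5,5) via y @ 0.9584
    (5,4) via y @ 2.1131
    (4,4) via x @ 2.3000
    (4,3) via y @ 3.2678
    (3,3) via x @ 4.3000
    (3,2) via y @ 4.4225
    (3,1) via y @ 5.5772
    (2,1) via x @ 6.3000
    (2,0) via y @ 6.7319  # hit
  → r_3 = 6.7319
beam 4: φ=270°, α=330°
  direction (0.8660, -0.5000); cell (6,6); t to first gridline: x 0.9815, y 1.6600 (then +1.1547 / +2.0000)
    (7,6) via x @ 0.9815
    (7,5) via y @ 1.6600
    (8,5) via x @ 2.1362
    (9,5) via x @ 3.2909  # hit
  → r_4 = 3.2909

ranges = [0.1963, 0.3400, 6.7319, 3.2909]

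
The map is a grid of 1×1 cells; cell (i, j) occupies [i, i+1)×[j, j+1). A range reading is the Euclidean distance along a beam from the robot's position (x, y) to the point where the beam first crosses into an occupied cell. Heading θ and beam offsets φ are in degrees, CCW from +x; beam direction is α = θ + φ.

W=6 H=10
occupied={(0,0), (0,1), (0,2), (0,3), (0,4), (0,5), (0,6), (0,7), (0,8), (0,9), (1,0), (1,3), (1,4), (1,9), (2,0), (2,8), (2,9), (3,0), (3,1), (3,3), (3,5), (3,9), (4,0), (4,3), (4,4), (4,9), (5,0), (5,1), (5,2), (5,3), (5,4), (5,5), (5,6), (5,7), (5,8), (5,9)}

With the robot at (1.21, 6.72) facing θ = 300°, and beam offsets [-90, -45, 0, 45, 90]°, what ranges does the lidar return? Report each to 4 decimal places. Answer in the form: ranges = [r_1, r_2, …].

ranges = [0.2425, 0.8114, 3.5800, 2.7819, 4.3763]

beam 1: φ=-90°, α=210°
  cosα=-0.8660 sinα=-0.5000 | (1,6) | tMaxX 0.2425 tMaxY 1.4400 | tΔX 1.1547 tΔY 2.0000
    t=0.2425 [x] (0,6) — stop
  → r_1 = 0.2425
beam 2: φ=-45°, α=255°
  cosα=-0.2588 sinα=-0.9659 | (1,6) | tMaxX 0.8114 tMaxY 0.7454 | tΔX 3.8637 tΔY 1.0353
    t=0.7454 [y] (1,5)
    t=0.8114 [x] (0,5) — stop
  → r_2 = 0.8114
beam 3: φ=0°, α=300°
  cosα=0.5000 sinα=-0.8660 | (1,6) | tMaxX 1.5800 tMaxY 0.8314 | tΔX 2.0000 tΔY 1.1547
    t=0.8314 [y] (1,5)
    t=1.5800 [x] (2,5)
    t=1.9861 [y] (2,4)
    t=3.1408 [y] (2,3)
    t=3.5800 [x] (3,3) — stop
  → r_3 = 3.5800
beam 4: φ=45°, α=345°
  cosα=0.9659 sinα=-0.2588 | (1,6) | tMaxX 0.8179 tMaxY 2.7819 | tΔX 1.0353 tΔY 3.8637
    t=0.8179 [x] (2,6)
    t=1.8531 [x] (3,6)
    t=2.7819 [y] (3,5) — stop
  → r_4 = 2.7819
beam 5: φ=90°, α=30°
  cosα=0.8660 sinα=0.5000 | (1,6) | tMaxX 0.9122 tMaxY 0.5600 | tΔX 1.1547 tΔY 2.0000
    t=0.5600 [y] (1,7)
    t=0.9122 [x] (2,7)
    t=2.0669 [x] (3,7)
    t=2.5600 [y] (3,8)
    t=3.2216 [x] (4,8)
    t=4.3763 [x] (5,8) — stop
  → r_5 = 4.3763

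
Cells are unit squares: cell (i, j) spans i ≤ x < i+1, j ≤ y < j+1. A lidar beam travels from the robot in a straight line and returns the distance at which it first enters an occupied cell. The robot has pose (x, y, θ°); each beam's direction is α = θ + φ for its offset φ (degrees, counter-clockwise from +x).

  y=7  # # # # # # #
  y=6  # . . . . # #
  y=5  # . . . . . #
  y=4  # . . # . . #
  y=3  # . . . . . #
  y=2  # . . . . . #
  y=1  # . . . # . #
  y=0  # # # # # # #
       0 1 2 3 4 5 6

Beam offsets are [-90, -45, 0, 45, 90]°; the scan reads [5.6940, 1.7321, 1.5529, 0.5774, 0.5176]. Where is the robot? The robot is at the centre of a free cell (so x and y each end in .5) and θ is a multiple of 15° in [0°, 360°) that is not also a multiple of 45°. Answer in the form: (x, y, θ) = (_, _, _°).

(x, y, θ) = (2.5, 1.5, 195°)

Enumerate (i+0.5, j+0.5, θ) over the 27 free cells and 16 admissible headings. For each, cast all 5 beams and compare to the given ranges.
  (1.5, 4.5, 150°): beam 1 = 2.8868 ≠ 5.6940 ✗
  (1.5, 1.5, 15°): beam 1 = 0.5176 ≠ 5.6940 ✗
  (4.5, 5.5, 15°): beam 1 = 4.6587 ≠ 5.6940 ✗
  …
  (2.5, 1.5, 195°): r_1=5.6940, r_2=1.7321, r_3=1.5529, r_4=0.5774, r_5=0.5176 — all match ✓
Only this pose fits every beam.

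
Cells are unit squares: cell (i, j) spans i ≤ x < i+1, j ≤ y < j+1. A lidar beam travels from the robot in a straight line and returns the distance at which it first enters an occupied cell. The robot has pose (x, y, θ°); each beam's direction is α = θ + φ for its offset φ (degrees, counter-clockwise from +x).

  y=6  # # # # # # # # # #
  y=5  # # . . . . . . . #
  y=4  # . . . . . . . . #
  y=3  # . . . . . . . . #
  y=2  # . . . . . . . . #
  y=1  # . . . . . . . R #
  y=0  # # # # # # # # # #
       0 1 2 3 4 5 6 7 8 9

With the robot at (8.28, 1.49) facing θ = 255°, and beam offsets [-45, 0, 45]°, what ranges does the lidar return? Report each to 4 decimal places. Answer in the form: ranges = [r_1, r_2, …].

ranges = [0.9800, 0.5073, 0.5658]

beam 1: φ=-45°, α=210°
  cosα=-0.8660 sinα=-0.5000 | (8,1) | tMaxX 0.3233 tMaxY 0.9800 | tΔX 1.1547 tΔY 2.0000
    t=0.3233 [x] (7,1)
    t=0.9800 [y] (7,0) — stop
  → r_1 = 0.9800
beam 2: φ=0°, α=255°
  cosα=-0.2588 sinα=-0.9659 | (8,1) | tMaxX 1.0818 tMaxY 0.5073 | tΔX 3.8637 tΔY 1.0353
    t=0.5073 [y] (8,0) — stop
  → r_2 = 0.5073
beam 3: φ=45°, α=300°
  cosα=0.5000 sinα=-0.8660 | (8,1) | tMaxX 1.4400 tMaxY 0.5658 | tΔX 2.0000 tΔY 1.1547
    t=0.5658 [y] (8,0) — stop
  → r_3 = 0.5658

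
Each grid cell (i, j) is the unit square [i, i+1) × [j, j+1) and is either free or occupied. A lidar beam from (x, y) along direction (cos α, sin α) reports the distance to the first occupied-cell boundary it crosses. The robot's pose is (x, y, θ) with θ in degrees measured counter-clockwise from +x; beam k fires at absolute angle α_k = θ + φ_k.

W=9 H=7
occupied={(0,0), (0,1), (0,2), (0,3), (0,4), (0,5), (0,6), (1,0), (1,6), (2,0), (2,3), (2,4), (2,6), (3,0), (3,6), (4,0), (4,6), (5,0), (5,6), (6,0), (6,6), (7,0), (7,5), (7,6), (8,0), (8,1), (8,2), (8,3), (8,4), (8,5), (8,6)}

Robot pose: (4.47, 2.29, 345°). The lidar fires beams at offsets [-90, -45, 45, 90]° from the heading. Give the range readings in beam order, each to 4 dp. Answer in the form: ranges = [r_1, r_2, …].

ranges = [1.3355, 1.4896, 4.0761, 3.8409]

beam 1: φ=-90°, α=255°
  cosα=-0.2588 sinα=-0.9659 | (4,2) | tMaxX 1.8159 tMaxY 0.3002 | tΔX 3.8637 tΔY 1.0353
    t=0.3002 [y] (4,1)
    t=1.3355 [y] (4,0) — stop
  → r_1 = 1.3355
beam 2: φ=-45°, α=300°
  cosα=0.5000 sinα=-0.8660 | (4,2) | tMaxX 1.0600 tMaxY 0.3349 | tΔX 2.0000 tΔY 1.1547
    t=0.3349 [y] (4,1)
    t=1.0600 [x] (5,1)
    t=1.4896 [y] (5,0) — stop
  → r_2 = 1.4896
beam 3: φ=45°, α=30°
  cosα=0.8660 sinα=0.5000 | (4,2) | tMaxX 0.6120 tMaxY 1.4200 | tΔX 1.1547 tΔY 2.0000
    t=0.6120 [x] (5,2)
    t=1.4200 [y] (5,3)
    t=1.7667 [x] (6,3)
    t=2.9214 [x] (7,3)
    t=3.4200 [y] (7,4)
    t=4.0761 [x] (8,4) — stop
  → r_3 = 4.0761
beam 4: φ=90°, α=75°
  cosα=0.2588 sinα=0.9659 | (4,2) | tMaxX 2.0478 tMaxY 0.7350 | tΔX 3.8637 tΔY 1.0353
    t=0.7350 [y] (4,3)
    t=1.7703 [y] (4,4)
    t=2.0478 [x] (5,4)
    t=2.8056 [y] (5,5)
    t=3.8409 [y] (5,6) — stop
  → r_4 = 3.8409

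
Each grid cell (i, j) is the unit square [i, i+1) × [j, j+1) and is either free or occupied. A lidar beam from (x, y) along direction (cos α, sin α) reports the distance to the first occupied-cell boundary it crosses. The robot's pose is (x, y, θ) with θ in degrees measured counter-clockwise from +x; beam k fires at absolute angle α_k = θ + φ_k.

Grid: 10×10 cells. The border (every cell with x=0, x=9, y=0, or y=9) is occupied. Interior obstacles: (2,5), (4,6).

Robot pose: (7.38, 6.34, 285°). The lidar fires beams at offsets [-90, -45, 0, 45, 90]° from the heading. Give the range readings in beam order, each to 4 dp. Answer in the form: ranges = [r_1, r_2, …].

ranges = [4.5345, 6.1661, 5.5284, 1.8706, 1.6771]

beam 1: φ=-90°, α=195°
  d=(-0.9659,-0.2588)  start (7,6)  tX=0.3934 tY=1.3137  stride 1/|dx|=1.0353 1/|dy|=3.8637
    cross x-line → (6,6), t=0.3934
    cross y-line → (6,5), t=1.3137
    cross x-line → (5,5), t=1.4287
    cross x-line → (4,5), t=2.4640
    cross x-line → (3,5), t=3.4992
    cross x-line → (2,5), t=4.5345 (wall)
  → r_1 = 4.5345
beam 2: φ=-45°, α=240°
  d=(-0.5000,-0.8660)  start (7,6)  tX=0.7600 tY=0.3926  stride 1/|dx|=2.0000 1/|dy|=1.1547
    cross y-line → (7,5), t=0.3926
    cross x-line → (6,5), t=0.7600
    cross y-line → (6,4), t=1.5473
    cross y-line → (6,3), t=2.7020
    cross x-line → (5,3), t=2.7600
    cross y-line → (5,2), t=3.8567
    cross x-line → (4,2), t=4.7600
    cross y-line → (4,1), t=5.0114
    cross y-line → (4,0), t=6.1661 (wall)
  → r_2 = 6.1661
beam 3: φ=0°, α=285°
  d=(0.2588,-0.9659)  start (7,6)  tX=2.3955 tY=0.3520  stride 1/|dx|=3.8637 1/|dy|=1.0353
    cross y-line → (7,5), t=0.3520
    cross y-line → (7,4), t=1.3873
    cross x-line → (8,4), t=2.3955
    cross y-line → (8,3), t=2.4225
    cross y-line → (8,2), t=3.4578
    cross y-line → (8,1), t=4.4931
    cross y-line → (8,0), t=5.5284 (wall)
  → r_3 = 5.5284
beam 4: φ=45°, α=330°
  d=(0.8660,-0.5000)  start (7,6)  tX=0.7159 tY=0.6800  stride 1/|dx|=1.1547 1/|dy|=2.0000
    cross y-line → (7,5), t=0.6800
    cross x-line → (8,5), t=0.7159
    cross x-line → (9,5), t=1.8706 (wall)
  → r_4 = 1.8706
beam 5: φ=90°, α=15°
  d=(0.9659,0.2588)  start (7,6)  tX=0.6419 tY=2.5500  stride 1/|dx|=1.0353 1/|dy|=3.8637
    cross x-line → (8,6), t=0.6419
    cross x-line → (9,6), t=1.6771 (wall)
  → r_5 = 1.6771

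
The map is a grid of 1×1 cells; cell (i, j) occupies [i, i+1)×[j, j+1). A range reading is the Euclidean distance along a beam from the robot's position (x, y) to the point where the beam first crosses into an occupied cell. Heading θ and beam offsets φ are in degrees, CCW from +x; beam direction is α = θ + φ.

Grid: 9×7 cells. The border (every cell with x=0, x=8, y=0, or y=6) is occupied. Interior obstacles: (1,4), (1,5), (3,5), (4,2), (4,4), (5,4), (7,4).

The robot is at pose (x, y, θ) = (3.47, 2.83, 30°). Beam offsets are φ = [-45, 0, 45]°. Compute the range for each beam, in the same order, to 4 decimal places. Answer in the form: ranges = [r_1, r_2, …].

ranges = [0.5487, 2.3400, 2.0478]

beam 1: φ=-45°, α=345°
  d=(0.9659,-0.2588)  start (3,2)  tX=0.5487 tY=3.2069  stride 1/|dx|=1.0353 1/|dy|=3.8637
    cross x-line → (4,2), t=0.5487 (wall)
  → r_1 = 0.5487
beam 2: φ=0°, α=30°
  d=(0.8660,0.5000)  start (3,2)  tX=0.6120 tY=0.3400  stride 1/|dx|=1.1547 1/|dy|=2.0000
    cross y-line → (3,3), t=0.3400
    cross x-line → (4,3), t=0.6120
    cross x-line → (5,3), t=1.7667
    cross y-line → (5,4), t=2.3400 (wall)
  → r_2 = 2.3400
beam 3: φ=45°, α=75°
  d=(0.2588,0.9659)  start (3,2)  tX=2.0478 tY=0.1760  stride 1/|dx|=3.8637 1/|dy|=1.0353
    cross y-line → (3,3), t=0.1760
    cross y-line → (3,4), t=1.2113
    cross x-line → (4,4), t=2.0478 (wall)
  → r_3 = 2.0478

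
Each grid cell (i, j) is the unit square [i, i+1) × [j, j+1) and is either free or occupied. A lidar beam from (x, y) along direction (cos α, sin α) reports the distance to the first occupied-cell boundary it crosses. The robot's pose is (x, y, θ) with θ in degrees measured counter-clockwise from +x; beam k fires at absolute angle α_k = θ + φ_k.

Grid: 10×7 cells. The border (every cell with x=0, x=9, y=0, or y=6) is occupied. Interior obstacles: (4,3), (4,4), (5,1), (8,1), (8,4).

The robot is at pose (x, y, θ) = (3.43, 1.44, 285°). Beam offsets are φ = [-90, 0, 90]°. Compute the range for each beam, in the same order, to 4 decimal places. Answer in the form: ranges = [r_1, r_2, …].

ranges = [1.7000, 0.4555, 1.6254]

beam 1: φ=-90°, α=195°
  direction (-0.9659, -0.2588); cell (3,1); t to first gridline: x 0.4452, y 1.7000 (then +1.0353 / +3.8637)
    (2,1) via x @ 0.4452
    (1,1) via x @ 1.4804
    (1,0) via y @ 1.7000  # hit
  → r_1 = 1.7000
beam 2: φ=0°, α=285°
  direction (0.2588, -0.9659); cell (3,1); t to first gridline: x 2.2023, y 0.4555 (then +3.8637 / +1.0353)
    (3,0) via y @ 0.4555  # hit
  → r_2 = 0.4555
beam 3: φ=90°, α=15°
  direction (0.9659, 0.2588); cell (3,1); t to first gridline: x 0.5901, y 2.1637 (then +1.0353 / +3.8637)
    (4,1) via x @ 0.5901
    (5,1) via x @ 1.6254  # hit
  → r_3 = 1.6254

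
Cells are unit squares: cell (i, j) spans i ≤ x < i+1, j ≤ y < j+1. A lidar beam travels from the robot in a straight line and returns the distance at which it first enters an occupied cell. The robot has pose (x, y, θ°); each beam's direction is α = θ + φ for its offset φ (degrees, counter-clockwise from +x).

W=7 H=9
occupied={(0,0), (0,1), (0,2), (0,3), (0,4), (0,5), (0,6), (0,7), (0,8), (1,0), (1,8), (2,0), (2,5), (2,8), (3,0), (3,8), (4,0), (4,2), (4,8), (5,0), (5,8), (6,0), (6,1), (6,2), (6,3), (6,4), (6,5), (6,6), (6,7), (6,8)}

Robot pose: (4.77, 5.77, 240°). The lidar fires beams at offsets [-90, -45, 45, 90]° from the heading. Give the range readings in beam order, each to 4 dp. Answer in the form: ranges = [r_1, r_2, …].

ranges = [4.3532, 1.8324, 4.7524, 1.4203]

beam 1: φ=-90°, α=150°
  d=(-0.8660,0.5000)  start (4,5)  tX=0.8891 tY=0.4600  stride 1/|dx|=1.1547 1/|dy|=2.0000
    cross y-line → (4,6), t=0.4600
    cross x-line → (3,6), t=0.8891
    cross x-line → (2,6), t=2.0438
    cross y-line → (2,7), t=2.4600
    cross x-line → (1,7), t=3.1985
    cross x-line → (0,7), t=4.3532 (wall)
  → r_1 = 4.3532
beam 2: φ=-45°, α=195°
  d=(-0.9659,-0.2588)  start (4,5)  tX=0.7972 tY=2.9751  stride 1/|dx|=1.0353 1/|dy|=3.8637
    cross x-line → (3,5), t=0.7972
    cross x-line → (2,5), t=1.8324 (wall)
  → r_2 = 1.8324
beam 3: φ=45°, α=285°
  d=(0.2588,-0.9659)  start (4,5)  tX=0.8887 tY=0.7972  stride 1/|dx|=3.8637 1/|dy|=1.0353
    cross y-line → (4,4), t=0.7972
    cross x-line → (5,4), t=0.8887
    cross y-line → (5,3), t=1.8324
    cross y-line → (5,2), t=2.8677
    cross y-line → (5,1), t=3.9030
    cross x-line → (6,1), t=4.7524 (wall)
  → r_3 = 4.7524
beam 4: φ=90°, α=330°
  d=(0.8660,-0.5000)  start (4,5)  tX=0.2656 tY=1.5400  stride 1/|dx|=1.1547 1/|dy|=2.0000
    cross x-line → (5,5), t=0.2656
    cross x-line → (6,5), t=1.4203 (wall)
  → r_4 = 1.4203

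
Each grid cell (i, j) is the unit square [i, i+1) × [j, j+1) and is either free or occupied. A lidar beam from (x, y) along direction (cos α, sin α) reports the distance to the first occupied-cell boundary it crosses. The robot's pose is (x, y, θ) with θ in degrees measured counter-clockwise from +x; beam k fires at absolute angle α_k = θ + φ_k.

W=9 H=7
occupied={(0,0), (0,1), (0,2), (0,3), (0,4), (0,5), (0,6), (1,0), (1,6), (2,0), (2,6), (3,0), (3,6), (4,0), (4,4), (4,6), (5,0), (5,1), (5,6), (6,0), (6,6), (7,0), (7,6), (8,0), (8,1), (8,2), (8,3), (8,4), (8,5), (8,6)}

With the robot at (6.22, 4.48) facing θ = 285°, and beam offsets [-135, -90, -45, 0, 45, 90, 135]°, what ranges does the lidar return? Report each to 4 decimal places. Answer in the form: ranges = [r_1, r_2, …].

beam 1: φ=-135°, α=150°
  dir = (cos 150°, sin 150°) = (-0.8660, 0.5000); from cell (6,4)
  next x-line at t=0.2540, next y-line at t=1.0400; Δt_x=1.1547, Δt_y=2.0000
    x: enter (5,4) at t=0.2540
    y: enter (5,5) at t=1.0400
    x: enter (4,5) at t=1.4087
    x: enter (3,5) at t=2.5634
    y: enter (3,6) at t=3.0400 ← occupied
  → r_1 = 3.0400
beam 2: φ=-90°, α=195°
  dir = (cos 195°, sin 195°) = (-0.9659, -0.2588); from cell (6,4)
  next x-line at t=0.2278, next y-line at t=1.8546; Δt_x=1.0353, Δt_y=3.8637
    x: enter (5,4) at t=0.2278
    x: enter (4,4) at t=1.2630 ← occupied
  → r_2 = 1.2630
beam 3: φ=-45°, α=240°
  dir = (cos 240°, sin 240°) = (-0.5000, -0.8660); from cell (6,4)
  next x-line at t=0.4400, next y-line at t=0.5543; Δt_x=2.0000, Δt_y=1.1547
    x: enter (5,4) at t=0.4400
    y: enter (5,3) at t=0.5543
    y: enter (5,2) at t=1.7090
    x: enter (4,2) at t=2.4400
    y: enter (4,1) at t=2.8637
    y: enter (4,0) at t=4.0184 ← occupied
  → r_3 = 4.0184
beam 4: φ=0°, α=285°
  dir = (cos 285°, sin 285°) = (0.2588, -0.9659); from cell (6,4)
  next x-line at t=3.0137, next y-line at t=0.4969; Δt_x=3.8637, Δt_y=1.0353
    y: enter (6,3) at t=0.4969
    y: enter (6,2) at t=1.5322
    y: enter (6,1) at t=2.5675
    x: enter (7,1) at t=3.0137
    y: enter (7,0) at t=3.6028 ← occupied
  → r_4 = 3.6028
beam 5: φ=45°, α=330°
  dir = (cos 330°, sin 330°) = (0.8660, -0.5000); from cell (6,4)
  next x-line at t=0.9007, next y-line at t=0.9600; Δt_x=1.1547, Δt_y=2.0000
    x: enter (7,4) at t=0.9007
    y: enter (7,3) at t=0.9600
    x: enter (8,3) at t=2.0554 ← occupied
  → r_5 = 2.0554
beam 6: φ=90°, α=15°
  dir = (cos 15°, sin 15°) = (0.9659, 0.2588); from cell (6,4)
  next x-line at t=0.8075, next y-line at t=2.0091; Δt_x=1.0353, Δt_y=3.8637
    x: enter (7,4) at t=0.8075
    x: enter (8,4) at t=1.8428 ← occupied
  → r_6 = 1.8428
beam 7: φ=135°, α=60°
  dir = (cos 60°, sin 60°) = (0.5000, 0.8660); from cell (6,4)
  next x-line at t=1.5600, next y-line at t=0.6004; Δt_x=2.0000, Δt_y=1.1547
    y: enter (6,5) at t=0.6004
    x: enter (7,5) at t=1.5600
    y: enter (7,6) at t=1.7551 ← occupied
  → r_7 = 1.7551

ranges = [3.0400, 1.2630, 4.0184, 3.6028, 2.0554, 1.8428, 1.7551]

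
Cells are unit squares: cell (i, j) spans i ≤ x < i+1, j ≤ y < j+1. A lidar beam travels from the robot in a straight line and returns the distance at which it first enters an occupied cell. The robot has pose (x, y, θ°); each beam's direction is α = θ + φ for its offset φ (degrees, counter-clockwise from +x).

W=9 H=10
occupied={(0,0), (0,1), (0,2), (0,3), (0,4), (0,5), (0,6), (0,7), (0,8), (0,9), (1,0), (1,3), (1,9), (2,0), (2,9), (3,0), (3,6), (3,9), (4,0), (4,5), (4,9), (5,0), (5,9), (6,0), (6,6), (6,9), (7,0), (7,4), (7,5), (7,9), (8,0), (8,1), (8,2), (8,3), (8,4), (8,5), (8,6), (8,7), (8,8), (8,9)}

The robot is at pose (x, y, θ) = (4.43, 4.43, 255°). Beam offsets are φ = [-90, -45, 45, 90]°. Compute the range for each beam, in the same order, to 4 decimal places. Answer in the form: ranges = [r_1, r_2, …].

ranges = [3.5510, 2.8059, 3.9606, 3.6959]

beam 1: φ=-90°, α=165°
  dir = (cos 165°, sin 165°) = (-0.9659, 0.2588); from cell (4,4)
  next x-line at t=0.4452, next y-line at t=2.2023; Δt_x=1.0353, Δt_y=3.8637
    x: enter (3,4) at t=0.4452
    x: enter (2,4) at t=1.4804
    y: enter (2,5) at t=2.2023
    x: enter (1,5) at t=2.5157
    x: enter (0,5) at t=3.5510 ← occupied
  → r_1 = 3.5510
beam 2: φ=-45°, α=210°
  dir = (cos 210°, sin 210°) = (-0.8660, -0.5000); from cell (4,4)
  next x-line at t=0.4965, next y-line at t=0.8600; Δt_x=1.1547, Δt_y=2.0000
    x: enter (3,4) at t=0.4965
    y: enter (3,3) at t=0.8600
    x: enter (2,3) at t=1.6512
    x: enter (1,3) at t=2.8059 ← occupied
  → r_2 = 2.8059
beam 3: φ=45°, α=300°
  dir = (cos 300°, sin 300°) = (0.5000, -0.8660); from cell (4,4)
  next x-line at t=1.1400, next y-line at t=0.4965; Δt_x=2.0000, Δt_y=1.1547
    y: enter (4,3) at t=0.4965
    x: enter (5,3) at t=1.1400
    y: enter (5,2) at t=1.6512
    y: enter (5,1) at t=2.8059
    x: enter (6,1) at t=3.1400
    y: enter (6,0) at t=3.9606 ← occupied
  → r_3 = 3.9606
beam 4: φ=90°, α=345°
  dir = (cos 345°, sin 345°) = (0.9659, -0.2588); from cell (4,4)
  next x-line at t=0.5901, next y-line at t=1.6614; Δt_x=1.0353, Δt_y=3.8637
    x: enter (5,4) at t=0.5901
    x: enter (6,4) at t=1.6254
    y: enter (6,3) at t=1.6614
    x: enter (7,3) at t=2.6607
    x: enter (8,3) at t=3.6959 ← occupied
  → r_4 = 3.6959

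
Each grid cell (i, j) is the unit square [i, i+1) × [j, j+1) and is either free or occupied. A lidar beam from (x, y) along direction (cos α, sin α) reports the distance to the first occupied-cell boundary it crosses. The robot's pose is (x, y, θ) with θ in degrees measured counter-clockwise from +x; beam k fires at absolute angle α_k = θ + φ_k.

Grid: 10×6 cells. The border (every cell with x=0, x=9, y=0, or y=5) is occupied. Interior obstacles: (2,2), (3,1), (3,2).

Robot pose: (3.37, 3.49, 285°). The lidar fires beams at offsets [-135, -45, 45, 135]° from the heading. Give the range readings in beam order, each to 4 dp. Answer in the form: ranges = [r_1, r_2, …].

beam 1: φ=-135°, α=150°
  dir = (cos 150°, sin 150°) = (-0.8660, 0.5000); from cell (3,3)
  next x-line at t=0.4272, next y-line at t=1.0200; Δt_x=1.1547, Δt_y=2.0000
    x: enter (2,3) at t=0.4272
    y: enter (2,4) at t=1.0200
    x: enter (1,4) at t=1.5819
    x: enter (0,4) at t=2.7366 ← occupied
  → r_1 = 2.7366
beam 2: φ=-45°, α=240°
  dir = (cos 240°, sin 240°) = (-0.5000, -0.8660); from cell (3,3)
  next x-line at t=0.7400, next y-line at t=0.5658; Δt_x=2.0000, Δt_y=1.1547
    y: enter (3,2) at t=0.5658 ← occupied
  → r_2 = 0.5658
beam 3: φ=45°, α=330°
  dir = (cos 330°, sin 330°) = (0.8660, -0.5000); from cell (3,3)
  next x-line at t=0.7275, next y-line at t=0.9800; Δt_x=1.1547, Δt_y=2.0000
    x: enter (4,3) at t=0.7275
    y: enter (4,2) at t=0.9800
    x: enter (5,2) at t=1.8822
    y: enter (5,1) at t=2.9800
    x: enter (6,1) at t=3.0369
    x: enter (7,1) at t=4.1916
    y: enter (7,0) at t=4.9800 ← occupied
  → r_3 = 4.9800
beam 4: φ=135°, α=60°
  dir = (cos 60°, sin 60°) = (0.5000, 0.8660); from cell (3,3)
  next x-line at t=1.2600, next y-line at t=0.5889; Δt_x=2.0000, Δt_y=1.1547
    y: enter (3,4) at t=0.5889
    x: enter (4,4) at t=1.2600
    y: enter (4,5) at t=1.7436 ← occupied
  → r_4 = 1.7436

ranges = [2.7366, 0.5658, 4.9800, 1.7436]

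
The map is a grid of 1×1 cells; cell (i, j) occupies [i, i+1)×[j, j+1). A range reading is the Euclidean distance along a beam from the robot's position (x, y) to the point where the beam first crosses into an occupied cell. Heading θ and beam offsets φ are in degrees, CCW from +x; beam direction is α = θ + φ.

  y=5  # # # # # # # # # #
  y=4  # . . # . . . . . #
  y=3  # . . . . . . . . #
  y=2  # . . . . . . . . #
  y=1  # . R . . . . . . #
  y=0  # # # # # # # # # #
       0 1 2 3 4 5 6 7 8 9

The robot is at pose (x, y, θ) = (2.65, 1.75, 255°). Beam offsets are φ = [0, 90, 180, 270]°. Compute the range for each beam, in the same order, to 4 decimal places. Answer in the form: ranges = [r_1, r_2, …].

ranges = [0.7765, 2.8978, 2.3294, 1.7082]

beam 1: φ=0°, α=255°
  dir = (cos 255°, sin 255°) = (-0.2588, -0.9659); from cell (2,1)
  next x-line at t=2.5114, next y-line at t=0.7765; Δt_x=3.8637, Δt_y=1.0353
    y: enter (2,0) at t=0.7765 ← occupied
  → r_1 = 0.7765
beam 2: φ=90°, α=345°
  dir = (cos 345°, sin 345°) = (0.9659, -0.2588); from cell (2,1)
  next x-line at t=0.3623, next y-line at t=2.8978; Δt_x=1.0353, Δt_y=3.8637
    x: enter (3,1) at t=0.3623
    x: enter (4,1) at t=1.3976
    x: enter (5,1) at t=2.4329
    y: enter (5,0) at t=2.8978 ← occupied
  → r_2 = 2.8978
beam 3: φ=180°, α=75°
  dir = (cos 75°, sin 75°) = (0.2588, 0.9659); from cell (2,1)
  next x-line at t=1.3523, next y-line at t=0.2588; Δt_x=3.8637, Δt_y=1.0353
    y: enter (2,2) at t=0.2588
    y: enter (2,3) at t=1.2941
    x: enter (3,3) at t=1.3523
    y: enter (3,4) at t=2.3294 ← occupied
  → r_3 = 2.3294
beam 4: φ=270°, α=165°
  dir = (cos 165°, sin 165°) = (-0.9659, 0.2588); from cell (2,1)
  next x-line at t=0.6729, next y-line at t=0.9659; Δt_x=1.0353, Δt_y=3.8637
    x: enter (1,1) at t=0.6729
    y: enter (1,2) at t=0.9659
    x: enter (0,2) at t=1.7082 ← occupied
  → r_4 = 1.7082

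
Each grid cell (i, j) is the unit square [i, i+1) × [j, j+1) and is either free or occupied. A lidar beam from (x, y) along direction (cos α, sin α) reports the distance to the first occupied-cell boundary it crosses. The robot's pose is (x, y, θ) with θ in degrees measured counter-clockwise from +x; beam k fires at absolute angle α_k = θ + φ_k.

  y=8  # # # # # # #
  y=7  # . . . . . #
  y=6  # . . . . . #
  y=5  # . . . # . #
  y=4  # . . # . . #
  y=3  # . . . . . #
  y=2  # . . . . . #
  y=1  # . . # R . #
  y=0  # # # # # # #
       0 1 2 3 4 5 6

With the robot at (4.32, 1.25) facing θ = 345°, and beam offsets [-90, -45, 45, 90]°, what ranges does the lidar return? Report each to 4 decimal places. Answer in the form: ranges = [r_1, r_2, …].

beam 1: φ=-90°, α=255°
  dir = (cos 255°, sin 255°) = (-0.2588, -0.9659); from cell (4,1)
  next x-line at t=1.2364, next y-line at t=0.2588; Δt_x=3.8637, Δt_y=1.0353
    y: enter (4,0) at t=0.2588 ← occupied
  → r_1 = 0.2588
beam 2: φ=-45°, α=300°
  dir = (cos 300°, sin 300°) = (0.5000, -0.8660); from cell (4,1)
  next x-line at t=1.3600, next y-line at t=0.2887; Δt_x=2.0000, Δt_y=1.1547
    y: enter (4,0) at t=0.2887 ← occupied
  → r_2 = 0.2887
beam 3: φ=45°, α=30°
  dir = (cos 30°, sin 30°) = (0.8660, 0.5000); from cell (4,1)
  next x-line at t=0.7852, next y-line at t=1.5000; Δt_x=1.1547, Δt_y=2.0000
    x: enter (5,1) at t=0.7852
    y: enter (5,2) at t=1.5000
    x: enter (6,2) at t=1.9399 ← occupied
  → r_3 = 1.9399
beam 4: φ=90°, α=75°
  dir = (cos 75°, sin 75°) = (0.2588, 0.9659); from cell (4,1)
  next x-line at t=2.6273, next y-line at t=0.7765; Δt_x=3.8637, Δt_y=1.0353
    y: enter (4,2) at t=0.7765
    y: enter (4,3) at t=1.8117
    x: enter (5,3) at t=2.6273
    y: enter (5,4) at t=2.8470
    y: enter (5,5) at t=3.8823
    y: enter (5,6) at t=4.9176
    y: enter (5,7) at t=5.9528
    x: enter (6,7) at t=6.4910 ← occupied
  → r_4 = 6.4910

ranges = [0.2588, 0.2887, 1.9399, 6.4910]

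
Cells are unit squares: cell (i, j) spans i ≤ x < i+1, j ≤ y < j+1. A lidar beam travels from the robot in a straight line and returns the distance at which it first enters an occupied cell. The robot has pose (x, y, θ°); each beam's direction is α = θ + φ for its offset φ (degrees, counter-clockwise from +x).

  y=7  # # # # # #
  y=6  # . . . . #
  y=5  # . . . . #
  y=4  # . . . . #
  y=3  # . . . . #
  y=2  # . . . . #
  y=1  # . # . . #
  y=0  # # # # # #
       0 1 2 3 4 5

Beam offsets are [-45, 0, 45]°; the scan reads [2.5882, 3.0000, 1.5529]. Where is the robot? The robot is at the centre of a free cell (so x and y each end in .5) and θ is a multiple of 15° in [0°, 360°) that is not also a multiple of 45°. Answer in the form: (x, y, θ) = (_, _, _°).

(x, y, θ) = (3.5, 4.5, 300°)

Enumerate (i+0.5, j+0.5, θ) over the 23 free cells and 16 admissible headings. For each, cast all 3 beams and compare to the given ranges.
  (1.5, 3.5, 105°): beam 1 = 4.0415 ≠ 2.5882 ✗
  (1.5, 2.5, 60°): beam 1 = 3.6235 ≠ 2.5882 ✗
  (3.5, 1.5, 75°): beam 1 = 1.7321 ≠ 2.5882 ✗
  (2.5, 3.5, 15°): beam 1 = 2.8868 ≠ 2.5882 ✗
  (1.5, 1.5, 15°): beam 1 = 0.5774 ≠ 2.5882 ✗
  …
  (3.5, 4.5, 300°): r_1=2.5882, r_2=3.0000, r_3=1.5529 — all match ✓
No second candidate reproduces the full scan.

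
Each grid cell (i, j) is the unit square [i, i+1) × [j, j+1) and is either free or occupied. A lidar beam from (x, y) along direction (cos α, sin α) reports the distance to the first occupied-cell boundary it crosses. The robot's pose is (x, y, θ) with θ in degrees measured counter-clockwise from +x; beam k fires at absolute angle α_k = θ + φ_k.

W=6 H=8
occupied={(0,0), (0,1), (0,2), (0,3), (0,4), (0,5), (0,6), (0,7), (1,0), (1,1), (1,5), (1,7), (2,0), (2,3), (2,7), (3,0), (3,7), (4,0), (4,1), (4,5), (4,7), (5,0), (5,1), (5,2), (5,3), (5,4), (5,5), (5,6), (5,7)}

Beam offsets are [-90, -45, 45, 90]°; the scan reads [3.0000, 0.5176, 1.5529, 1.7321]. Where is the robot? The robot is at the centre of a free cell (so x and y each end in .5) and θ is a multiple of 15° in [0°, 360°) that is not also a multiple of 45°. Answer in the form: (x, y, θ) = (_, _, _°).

Enumerate (i+0.5, j+0.5, θ) over the 19 free cells and 16 admissible headings. For each, cast all 4 beams and compare to the given ranges.
  (3.5, 4.5, 165°): beam 1 = 2.5882 ≠ 3.0000 ✗
  (4.5, 6.5, 300°): beam 1 = 2.8868 ≠ 3.0000 ✗
  (2.5, 2.5, 255°): beam 1 = 1.5529 ≠ 3.0000 ✗
  (2.5, 1.5, 165°): beam 1 = 1.5529 ≠ 3.0000 ✗
  …
  (3.5, 5.5, 30°): r_1=3.0000, r_2=0.5176, r_3=1.5529, r_4=1.7321 — all match ✓
Only this pose fits every beam.

(x, y, θ) = (3.5, 5.5, 30°)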